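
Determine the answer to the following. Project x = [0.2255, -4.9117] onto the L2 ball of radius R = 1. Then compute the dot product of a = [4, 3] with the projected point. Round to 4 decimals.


Step 1: Compute ||x|| (intermediates to 6 decimals).
||x|| = sqrt(0.2255^2 + (-4.9117)^2) = 4.916874
Step 2: Project.
Since ||x|| > R, scale = R/||x|| = 1/4.916874 = 0.203381, proj(x) = scale * x
proj(x) = [0.045862, -0.998946]
Step 3: Dot product.
a^T * proj(x) = 4*0.045862 + 3*(-0.998946) = -2.8134


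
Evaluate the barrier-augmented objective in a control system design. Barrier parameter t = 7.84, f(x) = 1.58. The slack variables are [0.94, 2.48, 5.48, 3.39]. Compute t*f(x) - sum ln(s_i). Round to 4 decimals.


Step 1: Compute log-barrier.
ln values: [-0.0619, 0.9083, 1.7011, 1.2208]
phi = -(-0.0619 + 0.9083 + 1.7011 + 1.2208) = -3.7683
Step 2: Compute augmented objective.
t*f(x) = 7.84*1.58 = 12.3872
Total = 12.3872 - 3.7683 = 8.6189


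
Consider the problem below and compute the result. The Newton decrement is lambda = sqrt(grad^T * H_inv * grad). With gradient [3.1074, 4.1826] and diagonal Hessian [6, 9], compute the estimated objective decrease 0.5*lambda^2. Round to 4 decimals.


Step 1: H is diagonal, so H^(-1) * g = [0.5179, 0.4647].
Step 2: g^T H^(-1) g = sum_i g_i^2 / H_ii
  = (3.1074)^2/6 + (4.1826)^2/9
  = 1.6093 + 1.9438 = 3.5531
Step 3: Objective decrease = 0.5 * g^T H^(-1) g = 1.7766


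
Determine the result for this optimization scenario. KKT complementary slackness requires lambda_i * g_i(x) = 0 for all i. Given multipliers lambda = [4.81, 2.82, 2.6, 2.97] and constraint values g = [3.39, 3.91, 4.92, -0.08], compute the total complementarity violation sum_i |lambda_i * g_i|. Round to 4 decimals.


KKT complementary slackness check:
lambda_1 * g_1 = 4.81 * 3.39 = 16.3059
lambda_2 * g_2 = 2.82 * 3.91 = 11.0262
lambda_3 * g_3 = 2.6 * 4.92 = 12.792
lambda_4 * g_4 = 2.97 * -0.08 = -0.2376
Total violation = 16.3059 + 11.0262 + 12.792 + 0.2376 = 40.3617


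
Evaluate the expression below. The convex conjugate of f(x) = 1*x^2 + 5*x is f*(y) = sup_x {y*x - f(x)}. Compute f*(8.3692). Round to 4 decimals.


f*(y) = sup_x {y*x - a*x^2 - b*x} = sup_x {(y-b)*x - a*x^2}
FOC: (y - b) - 2a*x = 0 => x* = (y - b)/(2a)
x* = (8.3692 - 5)/(2*1) = 1.6846
f*(8.3692) = (y-b)^2/(4a) = (8.3692 - 5)^2/(4*1)
= 11.3515/4 = 2.8379


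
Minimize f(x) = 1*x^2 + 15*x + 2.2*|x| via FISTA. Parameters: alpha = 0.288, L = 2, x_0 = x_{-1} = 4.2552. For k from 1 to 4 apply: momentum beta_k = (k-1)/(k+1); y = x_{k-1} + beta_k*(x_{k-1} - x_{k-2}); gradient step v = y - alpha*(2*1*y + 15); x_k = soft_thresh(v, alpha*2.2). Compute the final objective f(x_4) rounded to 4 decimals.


FISTA on f(x) = 1*x^2 + 15*x + 2.2*|x|
L = 2, alpha = 0.288
Iteration 1: beta = 0.0, y = 4.2552 + 0.0*(4.2552 - 4.2552) = 4.2552
  grad(y) = 23.5104, v = y - alpha*grad = -2.5158
  prox(v) = soft_thresh(-2.5158, 0.6336) = -1.8822
Iteration 2: beta = 0.3333, y = -1.8822 + 0.3333*(-1.8822 - 4.2552) = -3.928
  grad(y) = 7.144, v = y - alpha*grad = -5.9855
  prox(v) = soft_thresh(-5.9855, 0.6336) = -5.3519
Iteration 3: beta = 0.5, y = -5.3519 + 0.5*(-5.3519 + 1.8822) = -7.0867
  grad(y) = 0.8266, v = y - alpha*grad = -7.3248
  prox(v) = soft_thresh(-7.3248, 0.6336) = -6.6912
Iteration 4: beta = 0.6, y = -6.6912 + 0.6*(-6.6912 + 5.3519) = -7.4947
  grad(y) = 0.0105, v = y - alpha*grad = -7.4978
  prox(v) = soft_thresh(-7.4978, 0.6336) = -6.8642
f(x_4) = 1*(-6.8642)^2 + 15*(-6.8642) + 2.2*|-6.8642| = -40.7445


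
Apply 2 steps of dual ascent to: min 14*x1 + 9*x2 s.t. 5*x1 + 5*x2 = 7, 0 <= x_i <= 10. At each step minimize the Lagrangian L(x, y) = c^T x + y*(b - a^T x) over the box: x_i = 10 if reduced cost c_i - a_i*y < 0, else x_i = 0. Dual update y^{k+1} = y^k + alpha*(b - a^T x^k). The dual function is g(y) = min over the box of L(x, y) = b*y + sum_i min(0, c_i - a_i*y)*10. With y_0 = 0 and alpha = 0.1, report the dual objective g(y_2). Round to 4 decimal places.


Dual ascent for LP: min 14*x1 + 9*x2, 5*x1 + 5*x2 = 7, 0 <= x_i <= 10
Step 1: y^k = 0.0, reduced costs: (14.0, 9.0)
  x^k = (0.0, 0.0), subgradient = b - a^T x = 7.0
  y^{k+1} = 0.0 + 0.1*7.0 = 0.7
Step 2: y^k = 0.7, reduced costs: (10.5, 5.5)
  x^k = (0.0, 0.0), subgradient = b - a^T x = 7.0
  y^{k+1} = 0.7 + 0.1*7.0 = 1.4
Dual objective at y_2 = 1.4: reduced costs (7.0, 2.0), box minimizer x = (0.0, 0.0)
g(y_2) = b*y + (c1 - a1*y)*x1 + (c2 - a2*y)*x2 = 7*1.4 + 7.0*0.0 + 2.0*0.0 = 9.8 + 0.0 + 0.0 = 9.8


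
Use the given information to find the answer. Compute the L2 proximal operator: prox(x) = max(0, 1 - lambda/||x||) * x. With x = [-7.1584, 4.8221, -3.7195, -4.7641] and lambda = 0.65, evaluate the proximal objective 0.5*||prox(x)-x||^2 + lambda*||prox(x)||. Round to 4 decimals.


Step 1: Compute ||x||.
||x|| = 10.5369
Step 2: Compute scaling factor.
scale = max(0, 1 - 0.65/10.5369) = 0.9383
Step 3: prox(x) = [-6.7168, 4.5246, -3.4901, -4.4702]
||prox(x)|| = 9.8869
Step 4: Proximal objective.
0.5*||prox-x||^2 = 0.2113
lambda*||prox|| = 6.4265
Total = 6.6377


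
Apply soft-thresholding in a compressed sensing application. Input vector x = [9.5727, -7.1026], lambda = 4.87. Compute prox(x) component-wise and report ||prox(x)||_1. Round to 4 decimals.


Soft-thresholding with lambda = 4.87:
prox(9.5727) = sign(9.5727)*max(|9.5727| - 4.87, 0) = 4.7027
prox(-7.1026) = sign(-7.1026)*max(|-7.1026| - 4.87, 0) = -2.2326
prox(x) = [4.7027, -2.2326]
||prox(x)||_1 = 4.7027 + 2.2326 = 6.9353


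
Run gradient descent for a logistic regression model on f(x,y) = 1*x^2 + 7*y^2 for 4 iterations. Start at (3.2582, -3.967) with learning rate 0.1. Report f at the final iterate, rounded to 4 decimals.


Gradient descent on f(x,y) = 1*x^2 + 7*y^2.
Starting point: (3.2582, -3.967), alpha = 0.1
Step 1: grad_x = 2*1*3.2582 = 6.5164, grad_y = 2*7*-3.967 = -55.538
  x_1 = 3.2582 - 0.1*6.5164 = 2.6066
  y_1 = -3.967 - 0.1*-55.538 = 1.5868
Step 2: grad_x = 2*1*2.6066 = 5.2131, grad_y = 2*7*1.5868 = 22.2152
  x_2 = 2.6066 - 0.1*5.2131 = 2.0852
  y_2 = 1.5868 - 0.1*22.2152 = -0.6347
Step 3: grad_x = 2*1*2.0852 = 4.1705, grad_y = 2*7*-0.6347 = -8.8861
  x_3 = 2.0852 - 0.1*4.1705 = 1.6682
  y_3 = -0.6347 - 0.1*-8.8861 = 0.2539
Step 4: grad_x = 2*1*1.6682 = 3.3364, grad_y = 2*7*0.2539 = 3.5544
  x_4 = 1.6682 - 0.1*3.3364 = 1.3346
  y_4 = 0.2539 - 0.1*3.5544 = -0.1016
f(1.3346, -0.1016) = 1*1.3346^2 + 7*(-0.1016)^2 = 1.8532


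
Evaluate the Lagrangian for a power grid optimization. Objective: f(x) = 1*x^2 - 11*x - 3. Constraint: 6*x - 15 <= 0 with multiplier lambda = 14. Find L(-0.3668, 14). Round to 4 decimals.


Step 1: Evaluate f(x).
f(-0.3668) = 1*(-0.3668)^2 - 11*(-0.3668) - 3 = 1.1693
Step 2: Evaluate g(x).
g(-0.3668) = 6*-0.3668 - 15 = -17.2008
Step 3: Compute Lagrangian.
L = 1.1693 + 14*-17.2008 = -239.6419


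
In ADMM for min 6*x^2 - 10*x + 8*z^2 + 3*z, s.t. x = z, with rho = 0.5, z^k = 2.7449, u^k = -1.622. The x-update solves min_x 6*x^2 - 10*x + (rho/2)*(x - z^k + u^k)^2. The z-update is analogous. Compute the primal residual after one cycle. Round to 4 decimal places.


ADMM iteration with rho = 0.5, z^k = 2.7449, u^k = -1.622
Step 1: x-update.
Minimize 6*x^2 - 10*x + (0.5/2)*(x - 2.7449 - 1.622)^2
FOC: (2*6 + 0.5)*x = 10 + 0.5*(2.7449 + 1.622)
x^{k+1} = 0.9747
Step 2: z-update.
Minimize 8*z^2 + 3*z + (0.5/2)*(0.9747 - z - 1.622)^2
FOC: (2*8 + 0.5)*z = -3 + 0.5*(0.9747 - 1.622)
z^{k+1} = -0.2014
Step 3: u-update.
u^{k+1} = -1.622 + 0.9747 + 0.2014 = -0.4459
Step 4: Primal residual = |0.9747 + 0.2014| = 1.1761


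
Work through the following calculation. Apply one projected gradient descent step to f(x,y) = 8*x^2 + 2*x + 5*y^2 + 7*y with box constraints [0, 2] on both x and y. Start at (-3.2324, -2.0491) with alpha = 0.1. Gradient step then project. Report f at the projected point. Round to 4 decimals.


Step 1: Compute gradient at (-3.2324, -2.0491).
grad_x = 2*8*-3.2324 + 2 = -49.7184
grad_y = 2*5*-2.0491 + 7 = -13.491
Step 2: Gradient step.
x_raw = -3.2324 - 0.1*-49.7184 = 1.7394
y_raw = -2.0491 - 0.1*-13.491 = -0.7
Step 3: Project onto [0, 2].
x_proj = clip(1.7394) = 1.7394
y_proj = clip(-0.7) = 0.0
Step 4: Evaluate f.
f(1.7394, 0.0) = 27.6841


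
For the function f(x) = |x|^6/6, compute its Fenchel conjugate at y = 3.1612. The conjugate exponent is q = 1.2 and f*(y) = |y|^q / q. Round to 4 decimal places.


The conjugate exponent q satisfies 1/p + 1/q = 1.
p = 6, so q = 6/(6 - 1) = 1.2
|y|^q = 3.1612^1.2 = 3.9794
f*(3.1612) = 3.9794 / 1.2 = 3.3162


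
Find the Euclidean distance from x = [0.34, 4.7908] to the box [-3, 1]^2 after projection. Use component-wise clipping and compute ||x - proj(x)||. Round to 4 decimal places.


Project each component onto [-3, 1].
clip(0.34) = 0.34, clip(4.7908) = 1.0
Projection = [0.34, 1.0]
Squared diffs: [0.0, 14.3702]
Distance = sqrt(14.3702) = 3.7908


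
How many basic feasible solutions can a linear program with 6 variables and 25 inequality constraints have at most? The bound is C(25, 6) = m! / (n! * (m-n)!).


Each vertex corresponds to some choice of n active constraints out of m, so the number of vertices is at most C(m, n) = m! / (n!(m-n)!).
m = 25, n = 6
Numerator: 25 * 24 * 23 * 22 * 21 * 20
Denominator: 6! = 720
C(25, 6) = 177100


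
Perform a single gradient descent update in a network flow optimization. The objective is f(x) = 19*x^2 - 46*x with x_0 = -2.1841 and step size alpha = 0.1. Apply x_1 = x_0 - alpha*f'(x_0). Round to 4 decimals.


We compute the gradient at x_0 and apply the update.
f'(x) = 38*x - 46
f'(-2.1841) = 38*-2.1841 - 46 = -128.9958
x_1 = -2.1841 - 0.1*-128.9958 = 10.7155


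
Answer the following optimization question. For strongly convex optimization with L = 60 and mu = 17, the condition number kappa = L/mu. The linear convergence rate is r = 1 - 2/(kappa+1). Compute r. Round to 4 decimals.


Step 1: Compute the condition number.
kappa = L/mu = 60/17 = 3.5294
Step 2: Compute the convergence rate.
r = 1 - 2/(kappa + 1) = 1 - 2*mu/(L + mu) = (L - mu)/(L + mu) = 43/77 = 0.5584


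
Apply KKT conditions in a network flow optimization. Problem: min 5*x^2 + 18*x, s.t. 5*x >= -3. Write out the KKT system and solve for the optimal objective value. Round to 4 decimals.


Step 1: Try lambda = 0 (constraint inactive).
x_unc = -18/(2*5) = -1.8
Check: 5*-1.8 = -9.0 < -3 -- violated!
Step 2: Constraint must be active: 5*x = -3
x* = -3/5 = -0.6
lambda = (2*5*(-0.6) + 18)/5 = 2.4
Step 3: Compute optimal value.
f(x*) = 5*(-0.6)^2 + 18*(-0.6) = -9.0


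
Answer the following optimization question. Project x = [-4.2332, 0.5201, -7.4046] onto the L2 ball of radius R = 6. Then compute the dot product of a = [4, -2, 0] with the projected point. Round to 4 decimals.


Step 1: Compute ||x|| (intermediates to 6 decimals).
||x|| = sqrt((-4.2332)^2 + 0.5201^2 + (-7.4046)^2) = 8.545091
Step 2: Project.
Since ||x|| > R, scale = R/||x|| = 6/8.545091 = 0.702158, proj(x) = scale * x
proj(x) = [-2.972375, 0.365192, -5.199199]
Step 3: Dot product.
a^T * proj(x) = 4*(-2.972375) - 2*0.365192 + 0*(-5.199199) = -12.6199


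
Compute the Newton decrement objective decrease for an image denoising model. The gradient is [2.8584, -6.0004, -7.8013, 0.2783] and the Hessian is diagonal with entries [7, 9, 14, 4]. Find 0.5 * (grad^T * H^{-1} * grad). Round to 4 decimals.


Step 1: H is diagonal, so H^(-1) * g = [0.4083, -0.6667, -0.5572, 0.0696].
Step 2: g^T H^(-1) g = sum_i g_i^2 / H_ii
  = (2.8584)^2/7 + (-6.0004)^2/9 + (-7.8013)^2/14 + (0.2783)^2/4
  = 1.1672 + 4.0005 + 4.3472 + 0.0194 = 9.5343
Step 3: Objective decrease = 0.5 * g^T H^(-1) g = 4.7671


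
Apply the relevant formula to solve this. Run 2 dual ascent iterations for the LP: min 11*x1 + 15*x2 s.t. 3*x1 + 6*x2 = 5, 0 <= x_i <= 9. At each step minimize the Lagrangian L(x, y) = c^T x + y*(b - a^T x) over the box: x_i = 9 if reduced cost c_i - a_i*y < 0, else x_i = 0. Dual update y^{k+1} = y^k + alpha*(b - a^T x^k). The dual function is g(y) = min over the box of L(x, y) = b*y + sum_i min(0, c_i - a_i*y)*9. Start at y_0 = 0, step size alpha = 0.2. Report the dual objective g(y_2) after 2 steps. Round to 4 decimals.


Dual ascent for LP: min 11*x1 + 15*x2, 3*x1 + 6*x2 = 5, 0 <= x_i <= 9
Step 1: y^k = 0.0, reduced costs: (11.0, 15.0)
  x^k = (0.0, 0.0), subgradient = b - a^T x = 5.0
  y^{k+1} = 0.0 + 0.2*5.0 = 1.0
Step 2: y^k = 1.0, reduced costs: (8.0, 9.0)
  x^k = (0.0, 0.0), subgradient = b - a^T x = 5.0
  y^{k+1} = 1.0 + 0.2*5.0 = 2.0
Dual objective at y_2 = 2.0: reduced costs (5.0, 3.0), box minimizer x = (0.0, 0.0)
g(y_2) = b*y + (c1 - a1*y)*x1 + (c2 - a2*y)*x2 = 5*2.0 + 5.0*0.0 + 3.0*0.0 = 10.0 + 0.0 + 0.0 = 10.0


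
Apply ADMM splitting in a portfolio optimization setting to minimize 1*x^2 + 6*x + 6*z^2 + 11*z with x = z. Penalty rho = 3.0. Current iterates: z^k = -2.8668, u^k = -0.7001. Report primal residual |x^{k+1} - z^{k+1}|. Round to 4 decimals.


ADMM iteration with rho = 3.0, z^k = -2.8668, u^k = -0.7001
Step 1: x-update.
Minimize 1*x^2 + 6*x + (3.0/2)*(x + 2.8668 - 0.7001)^2
FOC: (2*1 + 3.0)*x = -6 + 3.0*(-2.8668 + 0.7001)
x^{k+1} = -2.5
Step 2: z-update.
Minimize 6*z^2 + 11*z + (3.0/2)*(-2.5 - z - 0.7001)^2
FOC: (2*6 + 3.0)*z = -11 + 3.0*(-2.5 - 0.7001)
z^{k+1} = -1.3734
Step 3: u-update.
u^{k+1} = -0.7001 - 2.5 + 1.3734 = -1.8268
Step 4: Primal residual = |-2.5 + 1.3734| = 1.1267


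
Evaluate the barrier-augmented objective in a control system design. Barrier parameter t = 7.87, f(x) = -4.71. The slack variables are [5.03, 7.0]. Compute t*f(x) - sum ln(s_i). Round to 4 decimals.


Step 1: Compute log-barrier.
ln values: [1.6154, 1.9459]
phi = -(1.6154 + 1.9459) = -3.5613
Step 2: Compute augmented objective.
t*f(x) = 7.87*-4.71 = -37.0677
Total = -37.0677 - 3.5613 = -40.629


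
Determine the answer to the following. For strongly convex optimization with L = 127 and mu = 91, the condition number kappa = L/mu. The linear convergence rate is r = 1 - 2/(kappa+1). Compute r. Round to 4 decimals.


Step 1: Compute the condition number.
kappa = L/mu = 127/91 = 1.3956
Step 2: Compute the convergence rate.
r = 1 - 2/(kappa + 1) = 1 - 2*mu/(L + mu) = (L - mu)/(L + mu) = 36/218 = 0.1651


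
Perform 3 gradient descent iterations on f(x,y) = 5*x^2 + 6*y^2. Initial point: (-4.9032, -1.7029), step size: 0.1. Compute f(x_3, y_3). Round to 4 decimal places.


Gradient descent on f(x,y) = 5*x^2 + 6*y^2.
Starting point: (-4.9032, -1.7029), alpha = 0.1
Step 1: grad_x = 2*5*-4.9032 = -49.032, grad_y = 2*6*-1.7029 = -20.4348
  x_1 = -4.9032 - 0.1*-49.032 = 0.0
  y_1 = -1.7029 - 0.1*-20.4348 = 0.3406
Step 2: grad_x = 2*5*0.0 = 0.0, grad_y = 2*6*0.3406 = 4.087
  x_2 = 0.0 - 0.1*0.0 = 0.0
  y_2 = 0.3406 - 0.1*4.087 = -0.0681
Step 3: grad_x = 2*5*0.0 = 0.0, grad_y = 2*6*-0.0681 = -0.8174
  x_3 = 0.0 - 0.1*0.0 = 0.0
  y_3 = -0.0681 - 0.1*-0.8174 = 0.0136
f(0.0, 0.0136) = 5*0.0^2 + 6*0.0136^2 = 0.0011


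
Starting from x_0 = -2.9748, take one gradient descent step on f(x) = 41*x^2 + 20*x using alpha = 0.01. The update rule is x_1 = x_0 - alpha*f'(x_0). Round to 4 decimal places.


We compute the gradient at x_0 and apply the update.
f'(x) = 82*x + 20
f'(-2.9748) = 82*-2.9748 + 20 = -223.9336
x_1 = -2.9748 - 0.01*-223.9336 = -0.7355


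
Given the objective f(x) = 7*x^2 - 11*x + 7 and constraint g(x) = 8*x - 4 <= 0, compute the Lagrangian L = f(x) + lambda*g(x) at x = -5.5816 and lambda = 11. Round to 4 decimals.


Step 1: Evaluate f(x).
f(-5.5816) = 7*(-5.5816)^2 - 11*(-5.5816) + 7 = 286.4774
Step 2: Evaluate g(x).
g(-5.5816) = 8*-5.5816 - 4 = -48.6528
Step 3: Compute Lagrangian.
L = 286.4774 + 11*-48.6528 = -248.7034


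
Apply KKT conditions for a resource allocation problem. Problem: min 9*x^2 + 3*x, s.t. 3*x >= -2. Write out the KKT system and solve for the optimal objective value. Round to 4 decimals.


Step 1: Try lambda = 0 (constraint inactive).
Stationarity: 2*9*x + 3 = 0
x* = -3/(2*9) = -1/6 = -0.1667 (rounded; the exact value -1/6 is used below)
Check constraint: 3*-0.1667 = -0.5001 >= -2 -- satisfied.
Step 2: Compute optimal value.
f(x*) = 9*(-1/6)^2 + 3*(-1/6) = -0.25


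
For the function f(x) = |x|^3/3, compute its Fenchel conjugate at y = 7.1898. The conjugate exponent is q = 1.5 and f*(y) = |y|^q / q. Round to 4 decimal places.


The conjugate exponent q satisfies 1/p + 1/q = 1.
p = 3, so q = 3/(3 - 1) = 1.5
|y|^q = 7.1898^1.5 = 19.2786
f*(7.1898) = 19.2786 / 1.5 = 12.8524


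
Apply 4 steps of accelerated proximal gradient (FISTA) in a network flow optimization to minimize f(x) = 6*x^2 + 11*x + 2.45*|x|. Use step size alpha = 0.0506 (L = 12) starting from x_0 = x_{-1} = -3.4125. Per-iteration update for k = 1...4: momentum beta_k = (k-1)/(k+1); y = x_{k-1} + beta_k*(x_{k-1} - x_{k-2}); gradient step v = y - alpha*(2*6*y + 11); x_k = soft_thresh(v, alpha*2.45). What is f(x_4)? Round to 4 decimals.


FISTA on f(x) = 6*x^2 + 11*x + 2.45*|x|
L = 12, alpha = 0.0506
Iteration 1: beta = 0.0, y = -3.4125 + 0.0*(-3.4125 + 3.4125) = -3.4125
  grad(y) = -29.95, v = y - alpha*grad = -1.897
  prox(v) = soft_thresh(-1.897, 0.124) = -1.7731
Iteration 2: beta = 0.3333, y = -1.7731 + 0.3333*(-1.7731 + 3.4125) = -1.2266
  grad(y) = -3.719, v = y - alpha*grad = -1.0384
  prox(v) = soft_thresh(-1.0384, 0.124) = -0.9144
Iteration 3: beta = 0.5, y = -0.9144 + 0.5*(-0.9144 + 1.7731) = -0.4851
  grad(y) = 5.1786, v = y - alpha*grad = -0.7472
  prox(v) = soft_thresh(-0.7472, 0.124) = -0.6232
Iteration 4: beta = 0.6, y = -0.6232 + 0.6*(-0.6232 + 0.9144) = -0.4484
  grad(y) = 5.6188, v = y - alpha*grad = -0.7327
  prox(v) = soft_thresh(-0.7327, 0.124) = -0.6088
f(x_4) = 6*(-0.6088)^2 + 11*(-0.6088) + 2.45*|-0.6088| = -2.9814


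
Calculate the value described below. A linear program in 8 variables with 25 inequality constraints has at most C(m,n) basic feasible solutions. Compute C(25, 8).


Each vertex corresponds to some choice of n active constraints out of m, so the number of vertices is at most C(m, n) = m! / (n!(m-n)!).
m = 25, n = 8
Numerator: 25 * 24 * 23 * 22 * 21 * 20 * 19 * 18
Denominator: 8! = 40320
C(25, 8) = 1081575


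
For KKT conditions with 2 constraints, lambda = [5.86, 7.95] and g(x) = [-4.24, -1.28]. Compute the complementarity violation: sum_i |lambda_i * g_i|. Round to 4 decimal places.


KKT complementary slackness check:
lambda_1 * g_1 = 5.86 * -4.24 = -24.8464
lambda_2 * g_2 = 7.95 * -1.28 = -10.176
Total violation = 24.8464 + 10.176 = 35.0224


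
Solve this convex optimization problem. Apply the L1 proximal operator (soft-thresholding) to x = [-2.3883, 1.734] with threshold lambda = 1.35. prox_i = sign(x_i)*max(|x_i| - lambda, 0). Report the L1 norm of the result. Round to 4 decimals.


Soft-thresholding with lambda = 1.35:
prox(-2.3883) = sign(-2.3883)*max(|-2.3883| - 1.35, 0) = -1.0383
prox(1.734) = sign(1.734)*max(|1.734| - 1.35, 0) = 0.384
prox(x) = [-1.0383, 0.384]
||prox(x)||_1 = 1.0383 + 0.384 = 1.4223


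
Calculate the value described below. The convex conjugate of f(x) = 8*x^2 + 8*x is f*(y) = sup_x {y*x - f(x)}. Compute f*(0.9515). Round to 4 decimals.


f*(y) = sup_x {y*x - a*x^2 - b*x} = sup_x {(y-b)*x - a*x^2}
FOC: (y - b) - 2a*x = 0 => x* = (y - b)/(2a)
x* = (0.9515 - 8)/(2*8) = -0.4405
f*(0.9515) = (y-b)^2/(4a) = (0.9515 - 8)^2/(4*8)
= 49.6814/32 = 1.5525


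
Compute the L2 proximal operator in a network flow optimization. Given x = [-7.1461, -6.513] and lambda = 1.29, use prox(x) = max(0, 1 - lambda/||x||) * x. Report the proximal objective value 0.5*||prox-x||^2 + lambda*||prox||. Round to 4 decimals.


Step 1: Compute ||x||.
||x|| = 9.6688
Step 2: Compute scaling factor.
scale = max(0, 1 - 1.29/9.6688) = 0.8666
Step 3: prox(x) = [-6.1927, -5.644]
||prox(x)|| = 8.3788
Step 4: Proximal objective.
0.5*||prox-x||^2 = 0.8321
lambda*||prox|| = 10.8087
Total = 11.6407


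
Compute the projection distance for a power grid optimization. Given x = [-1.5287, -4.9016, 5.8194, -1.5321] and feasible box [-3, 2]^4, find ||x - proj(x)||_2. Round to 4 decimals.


Project each component onto [-3, 2].
clip(-1.5287) = -1.5287, clip(-4.9016) = -3.0, clip(5.8194) = 2.0, clip(-1.5321) = -1.5321
Projection = [-1.5287, -3.0, 2.0, -1.5321]
Squared diffs: [0.0, 3.6161, 14.5878, 0.0]
Distance = sqrt(18.2039) = 4.2666


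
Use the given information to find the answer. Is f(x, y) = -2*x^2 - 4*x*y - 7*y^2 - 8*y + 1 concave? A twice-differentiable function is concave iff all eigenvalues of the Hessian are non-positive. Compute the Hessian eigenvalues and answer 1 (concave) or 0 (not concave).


The Hessian of f(x,y) = -2*x^2 - 4*x*y - 7*y^2 - 8*y + 1 is:
H = [[-4, -4], [-4, -14]]
Trace = -4 - 14 = -18
Determinant = -4*-14 - (-4)^2 = 40
Discriminant = (-18)^2 - 4*40 = 164.0
Eigenvalues: lambda_1 = -15.4031, lambda_2 = -2.5969
The function is concave.

1


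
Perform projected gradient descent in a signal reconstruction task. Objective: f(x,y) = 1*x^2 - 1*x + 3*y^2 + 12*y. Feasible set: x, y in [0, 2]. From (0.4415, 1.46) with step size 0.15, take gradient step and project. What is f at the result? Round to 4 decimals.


Step 1: Compute gradient at (0.4415, 1.46).
grad_x = 2*1*0.4415 - 1 = -0.117
grad_y = 2*3*1.46 + 12 = 20.76
Step 2: Gradient step.
x_raw = 0.4415 - 0.15*-0.117 = 0.4591
y_raw = 1.46 - 0.15*20.76 = -1.654
Step 3: Project onto [0, 2].
x_proj = clip(0.4591) = 0.4591
y_proj = clip(-1.654) = 0.0
Step 4: Evaluate f.
f(0.4591, 0.0) = -0.2483


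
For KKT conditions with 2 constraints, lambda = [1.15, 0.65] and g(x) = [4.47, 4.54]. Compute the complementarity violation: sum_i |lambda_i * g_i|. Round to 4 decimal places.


KKT complementary slackness check:
lambda_1 * g_1 = 1.15 * 4.47 = 5.1405
lambda_2 * g_2 = 0.65 * 4.54 = 2.951
Total violation = 5.1405 + 2.951 = 8.0915


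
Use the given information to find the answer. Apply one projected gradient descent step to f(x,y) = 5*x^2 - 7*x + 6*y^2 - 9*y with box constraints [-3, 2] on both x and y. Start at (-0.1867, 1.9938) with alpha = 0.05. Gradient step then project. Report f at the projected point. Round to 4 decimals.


Step 1: Compute gradient at (-0.1867, 1.9938).
grad_x = 2*5*-0.1867 - 7 = -8.867
grad_y = 2*6*1.9938 - 9 = 14.9256
Step 2: Gradient step.
x_raw = -0.1867 - 0.05*-8.867 = 0.2567
y_raw = 1.9938 - 0.05*14.9256 = 1.2475
Step 3: Project onto [-3, 2].
x_proj = clip(0.2567) = 0.2567
y_proj = clip(1.2475) = 1.2475
Step 4: Evaluate f.
f(0.2567, 1.2475) = -3.357


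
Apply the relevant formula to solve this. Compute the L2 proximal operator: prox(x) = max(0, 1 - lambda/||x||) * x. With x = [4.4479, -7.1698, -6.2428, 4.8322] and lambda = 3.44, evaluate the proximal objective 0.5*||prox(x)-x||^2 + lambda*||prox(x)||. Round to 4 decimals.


Step 1: Compute ||x||.
||x|| = 11.5548
Step 2: Compute scaling factor.
scale = max(0, 1 - 3.44/11.5548) = 0.7023
Step 3: prox(x) = [3.1237, -5.0353, -4.3842, 3.3936]
||prox(x)|| = 8.1148
Step 4: Proximal objective.
0.5*||prox-x||^2 = 5.9168
lambda*||prox|| = 27.9149
Total = 33.8316


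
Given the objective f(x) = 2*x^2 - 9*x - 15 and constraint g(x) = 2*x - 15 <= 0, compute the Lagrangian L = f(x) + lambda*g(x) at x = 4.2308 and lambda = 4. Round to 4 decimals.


Step 1: Evaluate f(x).
f(4.2308) = 2*4.2308^2 - 9*4.2308 - 15 = -17.2779
Step 2: Evaluate g(x).
g(4.2308) = 2*4.2308 - 15 = -6.5384
Step 3: Compute Lagrangian.
L = -17.2779 + 4*-6.5384 = -43.4315


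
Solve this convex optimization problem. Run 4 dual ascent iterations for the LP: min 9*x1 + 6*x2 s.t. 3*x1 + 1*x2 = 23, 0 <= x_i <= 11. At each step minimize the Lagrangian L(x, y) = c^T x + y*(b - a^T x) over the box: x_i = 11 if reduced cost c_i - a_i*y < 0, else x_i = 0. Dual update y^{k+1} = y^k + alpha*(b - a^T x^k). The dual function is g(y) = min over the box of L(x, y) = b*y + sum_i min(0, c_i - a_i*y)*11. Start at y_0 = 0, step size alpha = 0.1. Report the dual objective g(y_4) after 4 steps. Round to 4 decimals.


Dual ascent for LP: min 9*x1 + 6*x2, 3*x1 + 1*x2 = 23, 0 <= x_i <= 11
Step 1: y^k = 0.0, reduced costs: (9.0, 6.0)
  x^k = (0.0, 0.0), subgradient = b - a^T x = 23.0
  y^{k+1} = 0.0 + 0.1*23.0 = 2.3
Step 2: y^k = 2.3, reduced costs: (2.1, 3.7)
  x^k = (0.0, 0.0), subgradient = b - a^T x = 23.0
  y^{k+1} = 2.3 + 0.1*23.0 = 4.6
Step 3: y^k = 4.6, reduced costs: (-4.8, 1.4)
  x^k = (11.0, 0.0), subgradient = b - a^T x = -10.0
  y^{k+1} = 4.6 + 0.1*-10.0 = 3.6
Step 4: y^k = 3.6, reduced costs: (-1.8, 2.4)
  x^k = (11.0, 0.0), subgradient = b - a^T x = -10.0
  y^{k+1} = 3.6 + 0.1*-10.0 = 2.6
Dual objective at y_4 = 2.6: reduced costs (1.2, 3.4), box minimizer x = (0.0, 0.0)
g(y_4) = b*y + (c1 - a1*y)*x1 + (c2 - a2*y)*x2 = 23*2.6 + 1.2*0.0 + 3.4*0.0 = 59.8 + 0.0 + 0.0 = 59.8


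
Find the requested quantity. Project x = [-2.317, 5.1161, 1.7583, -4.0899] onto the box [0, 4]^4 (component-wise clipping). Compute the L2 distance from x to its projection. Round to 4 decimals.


Project each component onto [0, 4].
clip(-2.317) = 0.0, clip(5.1161) = 4.0, clip(1.7583) = 1.7583, clip(-4.0899) = 0.0
Projection = [0.0, 4.0, 1.7583, 0.0]
Squared diffs: [5.3685, 1.2457, 0.0, 16.7273]
Distance = sqrt(23.3415) = 4.8313


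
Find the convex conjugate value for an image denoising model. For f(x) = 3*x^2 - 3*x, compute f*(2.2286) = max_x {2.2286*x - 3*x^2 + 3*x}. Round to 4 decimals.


f*(y) = sup_x {y*x - a*x^2 - b*x} = sup_x {(y-b)*x - a*x^2}
FOC: (y - b) - 2a*x = 0 => x* = (y - b)/(2a)
x* = (2.2286 + 3)/(2*3) = 0.8714
f*(2.2286) = (y-b)^2/(4a) = (2.2286 + 3)^2/(4*3)
= 27.3383/12 = 2.2782


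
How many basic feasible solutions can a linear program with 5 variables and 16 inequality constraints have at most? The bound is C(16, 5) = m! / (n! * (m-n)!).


Each vertex corresponds to some choice of n active constraints out of m, so the number of vertices is at most C(m, n) = m! / (n!(m-n)!).
m = 16, n = 5
Numerator: 16 * 15 * 14 * 13 * 12
Denominator: 5! = 120
C(16, 5) = 4368


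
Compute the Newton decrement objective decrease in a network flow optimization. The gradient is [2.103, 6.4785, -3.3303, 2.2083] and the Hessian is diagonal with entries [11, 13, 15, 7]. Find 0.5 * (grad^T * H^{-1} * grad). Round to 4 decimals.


Step 1: H is diagonal, so H^(-1) * g = [0.1912, 0.4983, -0.222, 0.3155].
Step 2: g^T H^(-1) g = sum_i g_i^2 / H_ii
  = (2.103)^2/11 + (6.4785)^2/13 + (-3.3303)^2/15 + (2.2083)^2/7
  = 0.4021 + 3.2285 + 0.7394 + 0.6967 = 5.0666
Step 3: Objective decrease = 0.5 * g^T H^(-1) g = 2.5333


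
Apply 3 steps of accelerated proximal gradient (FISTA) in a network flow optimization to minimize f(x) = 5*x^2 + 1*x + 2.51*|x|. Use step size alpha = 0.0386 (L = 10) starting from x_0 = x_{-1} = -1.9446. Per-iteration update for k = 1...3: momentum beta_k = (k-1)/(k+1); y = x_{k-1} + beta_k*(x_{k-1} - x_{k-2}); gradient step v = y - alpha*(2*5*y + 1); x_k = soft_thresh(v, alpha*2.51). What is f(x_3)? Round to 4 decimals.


FISTA on f(x) = 5*x^2 + 1*x + 2.51*|x|
L = 10, alpha = 0.0386
Iteration 1: beta = 0.0, y = -1.9446 + 0.0*(-1.9446 + 1.9446) = -1.9446
  grad(y) = -18.446, v = y - alpha*grad = -1.2326
  prox(v) = soft_thresh(-1.2326, 0.0969) = -1.1357
Iteration 2: beta = 0.3333, y = -1.1357 + 0.3333*(-1.1357 + 1.9446) = -0.8661
  grad(y) = -7.6606, v = y - alpha*grad = -0.5704
  prox(v) = soft_thresh(-0.5704, 0.0969) = -0.4735
Iteration 3: beta = 0.5, y = -0.4735 + 0.5*(-0.4735 + 1.1357) = -0.1424
  grad(y) = -0.4237, v = y - alpha*grad = -0.126
  prox(v) = soft_thresh(-0.126, 0.0969) = -0.0291
f(x_3) = 5*(-0.0291)^2 + 1*(-0.0291) + 2.51*|-0.0291| = 0.0482


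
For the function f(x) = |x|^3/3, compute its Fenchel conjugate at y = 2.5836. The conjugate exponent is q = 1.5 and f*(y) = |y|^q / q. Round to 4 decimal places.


The conjugate exponent q satisfies 1/p + 1/q = 1.
p = 3, so q = 3/(3 - 1) = 1.5
|y|^q = 2.5836^1.5 = 4.1528
f*(2.5836) = 4.1528 / 1.5 = 2.7685


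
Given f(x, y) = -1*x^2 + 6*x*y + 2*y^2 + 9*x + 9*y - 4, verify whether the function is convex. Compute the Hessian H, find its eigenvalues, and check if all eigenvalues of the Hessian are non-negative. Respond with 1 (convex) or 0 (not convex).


The Hessian of f(x,y) = -1*x^2 + 6*x*y + 2*y^2 + 9*x + 9*y - 4 is:
H = [[-2, 6], [6, 4]]
Trace = -2 + 4 = 2
Determinant = -2*4 - (6)^2 = -44
Discriminant = (2)^2 - 4*-44 = 180.0
Eigenvalues: lambda_1 = -5.7082, lambda_2 = 7.7082
The function is not convex.

0


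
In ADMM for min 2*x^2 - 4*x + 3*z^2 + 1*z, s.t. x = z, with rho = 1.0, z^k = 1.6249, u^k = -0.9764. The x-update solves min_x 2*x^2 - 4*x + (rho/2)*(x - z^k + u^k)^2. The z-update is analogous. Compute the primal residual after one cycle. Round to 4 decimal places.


ADMM iteration with rho = 1.0, z^k = 1.6249, u^k = -0.9764
Step 1: x-update.
Minimize 2*x^2 - 4*x + (1.0/2)*(x - 1.6249 - 0.9764)^2
FOC: (2*2 + 1.0)*x = 4 + 1.0*(1.6249 + 0.9764)
x^{k+1} = 1.3203
Step 2: z-update.
Minimize 3*z^2 + 1*z + (1.0/2)*(1.3203 - z - 0.9764)^2
FOC: (2*3 + 1.0)*z = -1 + 1.0*(1.3203 - 0.9764)
z^{k+1} = -0.0937
Step 3: u-update.
u^{k+1} = -0.9764 + 1.3203 + 0.0937 = 0.4376
Step 4: Primal residual = |1.3203 + 0.0937| = 1.414


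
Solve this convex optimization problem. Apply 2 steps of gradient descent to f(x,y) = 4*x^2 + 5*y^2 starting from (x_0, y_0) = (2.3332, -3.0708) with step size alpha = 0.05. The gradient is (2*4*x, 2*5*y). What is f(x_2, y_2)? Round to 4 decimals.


Gradient descent on f(x,y) = 4*x^2 + 5*y^2.
Starting point: (2.3332, -3.0708), alpha = 0.05
Step 1: grad_x = 2*4*2.3332 = 18.6656, grad_y = 2*5*-3.0708 = -30.708
  x_1 = 2.3332 - 0.05*18.6656 = 1.3999
  y_1 = -3.0708 - 0.05*-30.708 = -1.5354
Step 2: grad_x = 2*4*1.3999 = 11.1994, grad_y = 2*5*-1.5354 = -15.354
  x_2 = 1.3999 - 0.05*11.1994 = 0.84
  y_2 = -1.5354 - 0.05*-15.354 = -0.7677
f(0.84, -0.7677) = 4*0.84^2 + 5*(-0.7677)^2 = 5.7689


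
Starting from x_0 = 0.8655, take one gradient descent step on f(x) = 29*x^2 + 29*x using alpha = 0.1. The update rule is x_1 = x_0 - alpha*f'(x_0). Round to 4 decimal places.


We compute the gradient at x_0 and apply the update.
f'(x) = 58*x + 29
f'(0.8655) = 58*0.8655 + 29 = 79.199
x_1 = 0.8655 - 0.1*79.199 = -7.0544


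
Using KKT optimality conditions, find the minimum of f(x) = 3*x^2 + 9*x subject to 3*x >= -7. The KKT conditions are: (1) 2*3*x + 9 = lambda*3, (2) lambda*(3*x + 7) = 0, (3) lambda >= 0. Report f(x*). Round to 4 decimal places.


Step 1: Try lambda = 0 (constraint inactive).
Stationarity: 2*3*x + 9 = 0
x* = -9/(2*3) = -1.5
Check constraint: 3*-1.5 = -4.5 >= -7 -- satisfied.
Step 2: Compute optimal value.
f(x*) = 3*(-1.5)^2 + 9*(-1.5) = -6.75


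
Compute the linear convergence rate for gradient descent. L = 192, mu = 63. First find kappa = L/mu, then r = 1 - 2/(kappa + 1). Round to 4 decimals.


Step 1: Compute the condition number.
kappa = L/mu = 192/63 = 3.0476
Step 2: Compute the convergence rate.
r = 1 - 2/(kappa + 1) = 1 - 2*mu/(L + mu) = (L - mu)/(L + mu) = 129/255 = 0.5059


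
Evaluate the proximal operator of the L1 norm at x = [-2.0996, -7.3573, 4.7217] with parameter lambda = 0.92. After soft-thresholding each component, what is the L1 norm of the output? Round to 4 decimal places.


Soft-thresholding with lambda = 0.92:
prox(-2.0996) = sign(-2.0996)*max(|-2.0996| - 0.92, 0) = -1.1796
prox(-7.3573) = sign(-7.3573)*max(|-7.3573| - 0.92, 0) = -6.4373
prox(4.7217) = sign(4.7217)*max(|4.7217| - 0.92, 0) = 3.8017
prox(x) = [-1.1796, -6.4373, 3.8017]
||prox(x)||_1 = 1.1796 + 6.4373 + 3.8017 = 11.4186


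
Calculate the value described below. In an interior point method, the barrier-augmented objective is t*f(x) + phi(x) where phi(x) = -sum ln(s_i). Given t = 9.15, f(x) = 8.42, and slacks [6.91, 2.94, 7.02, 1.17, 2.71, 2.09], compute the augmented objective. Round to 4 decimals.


Step 1: Compute log-barrier.
ln values: [1.933, 1.0784, 1.9488, 0.157, 0.9969, 0.7372]
phi = -(1.933 + 1.0784 + 1.9488 + 0.157 + 0.9969 + 0.7372) = -6.8513
Step 2: Compute augmented objective.
t*f(x) = 9.15*8.42 = 77.043
Total = 77.043 - 6.8513 = 70.1917


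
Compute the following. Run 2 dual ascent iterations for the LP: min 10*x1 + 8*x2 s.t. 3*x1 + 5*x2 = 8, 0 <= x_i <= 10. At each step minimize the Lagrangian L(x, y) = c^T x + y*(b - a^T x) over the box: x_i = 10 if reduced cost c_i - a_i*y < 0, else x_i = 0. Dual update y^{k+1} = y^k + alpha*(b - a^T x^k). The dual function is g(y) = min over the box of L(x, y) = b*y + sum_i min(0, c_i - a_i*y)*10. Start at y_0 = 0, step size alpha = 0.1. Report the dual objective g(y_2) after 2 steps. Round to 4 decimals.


Dual ascent for LP: min 10*x1 + 8*x2, 3*x1 + 5*x2 = 8, 0 <= x_i <= 10
Step 1: y^k = 0.0, reduced costs: (10.0, 8.0)
  x^k = (0.0, 0.0), subgradient = b - a^T x = 8.0
  y^{k+1} = 0.0 + 0.1*8.0 = 0.8
Step 2: y^k = 0.8, reduced costs: (7.6, 4.0)
  x^k = (0.0, 0.0), subgradient = b - a^T x = 8.0
  y^{k+1} = 0.8 + 0.1*8.0 = 1.6
Dual objective at y_2 = 1.6: reduced costs (5.2, 0.0), box minimizer x = (0.0, 0.0)
g(y_2) = b*y + (c1 - a1*y)*x1 + (c2 - a2*y)*x2 = 8*1.6 + 5.2*0.0 + 0.0*0.0 = 12.8 + 0.0 + 0.0 = 12.8


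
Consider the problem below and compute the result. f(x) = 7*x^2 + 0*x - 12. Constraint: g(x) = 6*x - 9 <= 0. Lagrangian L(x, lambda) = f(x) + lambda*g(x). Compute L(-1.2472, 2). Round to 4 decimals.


Step 1: Evaluate f(x).
f(-1.2472) = 7*(-1.2472)^2 + 0*(-1.2472) - 12 = -1.1114
Step 2: Evaluate g(x).
g(-1.2472) = 6*-1.2472 - 9 = -16.4832
Step 3: Compute Lagrangian.
L = -1.1114 + 2*-16.4832 = -34.0778


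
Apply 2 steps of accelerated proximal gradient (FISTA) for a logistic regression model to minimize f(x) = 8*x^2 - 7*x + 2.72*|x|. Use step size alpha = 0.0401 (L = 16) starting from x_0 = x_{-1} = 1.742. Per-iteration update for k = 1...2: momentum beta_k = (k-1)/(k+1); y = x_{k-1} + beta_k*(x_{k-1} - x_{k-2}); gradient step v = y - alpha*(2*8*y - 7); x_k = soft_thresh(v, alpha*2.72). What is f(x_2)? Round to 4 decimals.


FISTA on f(x) = 8*x^2 - 7*x + 2.72*|x|
L = 16, alpha = 0.0401
Iteration 1: beta = 0.0, y = 1.742 + 0.0*(1.742 - 1.742) = 1.742
  grad(y) = 20.872, v = y - alpha*grad = 0.905
  prox(v) = soft_thresh(0.905, 0.1091) = 0.796
Iteration 2: beta = 0.3333, y = 0.796 + 0.3333*(0.796 - 1.742) = 0.4806
  grad(y) = 0.6898, v = y - alpha*grad = 0.453
  prox(v) = soft_thresh(0.453, 0.1091) = 0.3439
f(x_2) = 8*0.3439^2 - 7*0.3439 + 2.72*|0.3439| = -0.5258


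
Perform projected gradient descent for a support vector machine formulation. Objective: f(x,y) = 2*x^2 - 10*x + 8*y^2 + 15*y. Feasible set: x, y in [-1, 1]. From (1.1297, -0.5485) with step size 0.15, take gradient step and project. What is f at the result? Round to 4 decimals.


Step 1: Compute gradient at (1.1297, -0.5485).
grad_x = 2*2*1.1297 - 10 = -5.4812
grad_y = 2*8*-0.5485 + 15 = 6.224
Step 2: Gradient step.
x_raw = 1.1297 - 0.15*-5.4812 = 1.9519
y_raw = -0.5485 - 0.15*6.224 = -1.4821
Step 3: Project onto [-1, 1].
x_proj = clip(1.9519) = 1.0
y_proj = clip(-1.4821) = -1.0
Step 4: Evaluate f.
f(1.0, -1.0) = -15.0


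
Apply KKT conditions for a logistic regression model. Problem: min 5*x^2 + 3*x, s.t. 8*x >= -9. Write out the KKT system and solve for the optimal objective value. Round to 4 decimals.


Step 1: Try lambda = 0 (constraint inactive).
Stationarity: 2*5*x + 3 = 0
x* = -3/(2*5) = -0.3
Check constraint: 8*-0.3 = -2.4 >= -9 -- satisfied.
Step 2: Compute optimal value.
f(x*) = 5*(-0.3)^2 + 3*(-0.3) = -0.45


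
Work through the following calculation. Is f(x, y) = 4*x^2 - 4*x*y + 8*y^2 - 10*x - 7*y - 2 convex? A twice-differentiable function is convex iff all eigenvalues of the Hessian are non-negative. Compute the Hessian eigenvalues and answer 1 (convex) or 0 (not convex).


The Hessian of f(x,y) = 4*x^2 - 4*x*y + 8*y^2 - 10*x - 7*y - 2 is:
H = [[8, -4], [-4, 16]]
Trace = 8 + 16 = 24
Determinant = 8*16 - (-4)^2 = 112
Discriminant = (24)^2 - 4*112 = 128.0
Eigenvalues: lambda_1 = 6.3431, lambda_2 = 17.6569
The function is convex.

1


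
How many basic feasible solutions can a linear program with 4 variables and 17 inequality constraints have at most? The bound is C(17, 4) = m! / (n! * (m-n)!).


Each vertex corresponds to some choice of n active constraints out of m, so the number of vertices is at most C(m, n) = m! / (n!(m-n)!).
m = 17, n = 4
Numerator: 17 * 16 * 15 * 14
Denominator: 4! = 24
C(17, 4) = 2380


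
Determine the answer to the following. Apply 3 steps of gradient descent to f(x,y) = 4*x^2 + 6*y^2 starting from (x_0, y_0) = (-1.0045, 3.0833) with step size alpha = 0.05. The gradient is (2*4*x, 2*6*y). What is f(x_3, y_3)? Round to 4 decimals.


Gradient descent on f(x,y) = 4*x^2 + 6*y^2.
Starting point: (-1.0045, 3.0833), alpha = 0.05
Step 1: grad_x = 2*4*-1.0045 = -8.036, grad_y = 2*6*3.0833 = 36.9996
  x_1 = -1.0045 - 0.05*-8.036 = -0.6027
  y_1 = 3.0833 - 0.05*36.9996 = 1.2333
Step 2: grad_x = 2*4*-0.6027 = -4.8216, grad_y = 2*6*1.2333 = 14.7998
  x_2 = -0.6027 - 0.05*-4.8216 = -0.3616
  y_2 = 1.2333 - 0.05*14.7998 = 0.4933
Step 3: grad_x = 2*4*-0.3616 = -2.893, grad_y = 2*6*0.4933 = 5.9199
  x_3 = -0.3616 - 0.05*-2.893 = -0.217
  y_3 = 0.4933 - 0.05*5.9199 = 0.1973
f(-0.217, 0.1973) = 4*(-0.217)^2 + 6*0.1973^2 = 0.4219


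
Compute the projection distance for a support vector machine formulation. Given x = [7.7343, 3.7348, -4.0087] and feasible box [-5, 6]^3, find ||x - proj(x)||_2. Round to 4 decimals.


Project each component onto [-5, 6].
clip(7.7343) = 6.0, clip(3.7348) = 3.7348, clip(-4.0087) = -4.0087
Projection = [6.0, 3.7348, -4.0087]
Squared diffs: [3.0078, 0.0, 0.0]
Distance = sqrt(3.0078) = 1.7343


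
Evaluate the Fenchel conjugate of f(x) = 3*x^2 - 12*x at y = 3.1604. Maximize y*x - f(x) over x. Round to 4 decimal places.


f*(y) = sup_x {y*x - a*x^2 - b*x} = sup_x {(y-b)*x - a*x^2}
FOC: (y - b) - 2a*x = 0 => x* = (y - b)/(2a)
x* = (3.1604 + 12)/(2*3) = 2.5267
f*(3.1604) = (y-b)^2/(4a) = (3.1604 + 12)^2/(4*3)
= 229.8377/12 = 19.1531


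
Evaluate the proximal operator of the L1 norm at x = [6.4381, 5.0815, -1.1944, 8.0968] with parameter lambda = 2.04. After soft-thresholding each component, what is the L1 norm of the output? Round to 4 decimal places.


Soft-thresholding with lambda = 2.04:
prox(6.4381) = sign(6.4381)*max(|6.4381| - 2.04, 0) = 4.3981
prox(5.0815) = sign(5.0815)*max(|5.0815| - 2.04, 0) = 3.0415
prox(-1.1944) = sign(-1.1944)*max(|-1.1944| - 2.04, 0) = 0.0
prox(8.0968) = sign(8.0968)*max(|8.0968| - 2.04, 0) = 6.0568
prox(x) = [4.3981, 3.0415, 0.0, 6.0568]
||prox(x)||_1 = 4.3981 + 3.0415 + 0.0 + 6.0568 = 13.4964


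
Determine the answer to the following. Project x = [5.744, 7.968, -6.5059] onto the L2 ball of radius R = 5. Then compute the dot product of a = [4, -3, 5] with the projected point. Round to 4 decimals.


Step 1: Compute ||x|| (intermediates to 6 decimals).
||x|| = sqrt(5.744^2 + 7.968^2 + (-6.5059)^2) = 11.781736
Step 2: Project.
Since ||x|| > R, scale = R/||x|| = 5/11.781736 = 0.424386, proj(x) = scale * x
proj(x) = [2.437673, 3.381508, -2.761013]
Step 3: Dot product.
a^T * proj(x) = 4*2.437673 - 3*3.381508 + 5*(-2.761013) = -14.1989


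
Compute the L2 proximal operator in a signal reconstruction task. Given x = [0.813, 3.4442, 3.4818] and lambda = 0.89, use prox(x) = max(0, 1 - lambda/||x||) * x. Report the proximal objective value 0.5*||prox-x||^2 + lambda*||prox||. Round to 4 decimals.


Step 1: Compute ||x||.
||x|| = 4.9645
Step 2: Compute scaling factor.
scale = max(0, 1 - 0.89/4.9645) = 0.8207
Step 3: prox(x) = [0.6673, 2.8268, 2.8576]
||prox(x)|| = 4.0745
Step 4: Proximal objective.
0.5*||prox-x||^2 = 0.3961
lambda*||prox|| = 3.6263
Total = 4.0224


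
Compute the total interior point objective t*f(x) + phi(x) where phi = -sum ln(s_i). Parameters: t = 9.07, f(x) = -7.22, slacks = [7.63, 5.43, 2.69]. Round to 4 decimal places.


Step 1: Compute log-barrier.
ln values: [2.0321, 1.6919, 0.9895]
phi = -(2.0321 + 1.6919 + 0.9895) = -4.7136
Step 2: Compute augmented objective.
t*f(x) = 9.07*-7.22 = -65.4854
Total = -65.4854 - 4.7136 = -70.199


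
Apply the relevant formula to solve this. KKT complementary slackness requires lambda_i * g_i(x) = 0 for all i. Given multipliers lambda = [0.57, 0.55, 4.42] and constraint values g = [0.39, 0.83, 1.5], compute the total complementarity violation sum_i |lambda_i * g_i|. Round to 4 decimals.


KKT complementary slackness check:
lambda_1 * g_1 = 0.57 * 0.39 = 0.2223
lambda_2 * g_2 = 0.55 * 0.83 = 0.4565
lambda_3 * g_3 = 4.42 * 1.5 = 6.63
Total violation = 0.2223 + 0.4565 + 6.63 = 7.3088
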